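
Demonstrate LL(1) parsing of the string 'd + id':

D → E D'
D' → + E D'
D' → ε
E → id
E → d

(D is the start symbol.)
Stack is shown with the top on the left.

Stack     Input     Action
--------------------------
D $       d + id $  output D → E D'
E D' $    d + id $  output E → d
d D' $    d + id $  match 'd'
D' $      + id $    output D' → + E D'
+ E D' $  + id $    match '+'
E D' $    id $      output E → id
id D' $   id $      match 'id'
D' $      $         output D' → ε
$         $         accept

The string is accepted.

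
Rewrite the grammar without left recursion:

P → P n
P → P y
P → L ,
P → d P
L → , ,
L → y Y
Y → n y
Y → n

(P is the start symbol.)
P is directly left-recursive. The standard transformation for
  A → A α₁ | ... | A α_m | β₁ | ... | β_n
is
  A  → β₁ A' | ... | β_n A'
  A' → α₁ A' | ... | α_m A' | ε

P → L , becomes P → L , P'
P → d P becomes P → d P P'
P → P n becomes P' → n P'
P → P y becomes P' → y P'
Add P' → ε

Productions for other non-terminals are unchanged:
  L → , ,
  L → y Y
  Y → n y
  Y → n

Resulting grammar:
P → L , P'
P → d P P'
P' → n P'
P' → y P'
P' → ε
L → , ,
L → y Y
Y → n y
Y → n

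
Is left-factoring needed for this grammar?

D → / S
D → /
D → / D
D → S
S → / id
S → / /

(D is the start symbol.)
Yes, D has productions with common prefix '/'; S has productions with common prefix '/'

Left-factoring is needed when two productions for the same non-terminal
share a common prefix on the right-hand side.

Productions for D:
  D → / S
  D → /
  D → / D
  D → S
Productions for S:
  S → / id
  S → / /

Found common prefix '/' in productions for D
Found common prefix '/' in productions for S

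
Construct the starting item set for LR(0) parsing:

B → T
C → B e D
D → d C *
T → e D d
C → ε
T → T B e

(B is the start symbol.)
{ [B → . T], [B' → . B], [T → . T B e], [T → . e D d] }

First, augment the grammar with B' → B
I₀ = CLOSURE({ [B' → . B] }):
  [B' → . B] has the dot before B: add [B → . T]
  [B → . T] has the dot before T: add [T → . e D d], [T → . T B e]
No further items can be added.

I₀ = { [B → . T], [B' → . B], [T → . T B e], [T → . e D d] }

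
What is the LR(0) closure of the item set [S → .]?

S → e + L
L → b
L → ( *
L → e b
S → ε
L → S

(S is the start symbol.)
{ [S → .] }

Start with: [S → .]
The dot is at the end, so nothing is added.

CLOSURE = { [S → .] }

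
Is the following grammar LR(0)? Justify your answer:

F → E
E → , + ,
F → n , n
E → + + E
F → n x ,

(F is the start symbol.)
Yes, the grammar is LR(0)

A grammar is LR(0) if no state in the canonical LR(0) collection has:
  - both a shift item (dot before a terminal) and a complete item (shift-reduce conflict), or
  - two or more complete items (reduce-reduce conflict; the accept item [F' → F .] counts as a complete item here).

Augment with F' → F and build the canonical LR(0) collection (I0 = CLOSURE({[F' → . F]}), then GOTO on every symbol after a dot until no new states appear). It has 14 states:
  I0: { [E → . + + E], [E → . , + ,], [F → . E], [F → . n , n], [F → . n x ,], [F' → . F] }  — shift
  I1: { [E → + . + E] }  — shift
  I2: { [E → , . + ,] }  — shift
  I3: { [F → E .] }  — reduce
  I4: { [F' → F .] }  — accept
  I5: { [F → n . , n], [F → n . x ,] }  — shift
  I6: { [F → n , . n] }  — shift
  I7: { [F → n x . ,] }  — shift
  I8: { [F → n x , .] }  — reduce
  I9: { [F → n , n .] }  — reduce
  I10: { [E → , + . ,] }  — shift
  I11: { [E → , + , .] }  — reduce
  I12: { [E → + + . E], [E → . + + E], [E → . , + ,] }  — shift
  I13: { [E → + + E .] }  — reduce

Every state is either a pure shift/goto state or contains exactly one complete item and nothing to shift — no conflicts. The grammar is LR(0).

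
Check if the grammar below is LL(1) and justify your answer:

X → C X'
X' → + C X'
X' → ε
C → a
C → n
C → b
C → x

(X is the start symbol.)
Yes, the grammar is LL(1).

Relevant sets:
  FOLLOW(X') = { $ }

For X':
  PREDICT(X' → '+' C X') = { '+' }
  PREDICT(X' → ε) = { $ }
For C:
  PREDICT(C → a) = { 'a' }
  PREDICT(C → n) = { 'n' }
  PREDICT(C → b) = { 'b' }
  PREDICT(C → x) = { 'x' }
X has a single production, so nothing to check there.

All predict sets are disjoint. The grammar IS LL(1).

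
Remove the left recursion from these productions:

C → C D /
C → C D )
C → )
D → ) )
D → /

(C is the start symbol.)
C is directly left-recursive. The standard transformation for
  A → A α₁ | ... | A α_m | β₁ | ... | β_n
is
  A  → β₁ A' | ... | β_n A'
  A' → α₁ A' | ... | α_m A' | ε

C → ) becomes C → ) C'
C → C D / becomes C' → D / C'
C → C D ) becomes C' → D ) C'
Add C' → ε

Productions for other non-terminals are unchanged:
  D → ) )
  D → /

Resulting grammar:
C → ) C'
C' → D / C'
C' → D ) C'
C' → ε
D → ) )
D → /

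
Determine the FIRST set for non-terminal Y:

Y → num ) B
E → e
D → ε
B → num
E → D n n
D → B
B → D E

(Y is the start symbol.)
To compute FIRST(Y), examine every production with Y on the left-hand side, reading each right-hand side left to right until a non-nullable symbol is reached.

From Y → num ) B:
  - num is a terminal: add 'num' and stop

Collecting: FIRST(Y) = { 'num' }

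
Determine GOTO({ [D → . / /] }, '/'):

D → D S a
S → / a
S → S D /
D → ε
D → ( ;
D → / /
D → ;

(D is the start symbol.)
{ [D → / . /] }

GOTO(I, '/') = CLOSURE({ [A → αX.β] : [A → α.Xβ] ∈ I, X = '/' })

Items with dot before '/', with the dot advanced:
  [D → . / /] → [D → / . /]
Closure adds nothing (no advanced item has the dot before a non-terminal).

GOTO = { [D → / . /] }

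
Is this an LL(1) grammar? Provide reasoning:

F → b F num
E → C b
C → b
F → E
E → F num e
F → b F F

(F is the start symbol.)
No. Predict set conflict for F: { 'b' }

Relevant sets:
  FIRST(E) = { 'b' }
  FIRST(C) = { 'b' }
  FIRST(F) = { 'b' }

For F:
  PREDICT(F → b F num) = { 'b' }
  PREDICT(F → E) = { 'b' }
  PREDICT(F → b F F) = { 'b' }
For E:
  PREDICT(E → C b) = { 'b' }
  PREDICT(E → F num e) = { 'b' }
C has a single production, so nothing to check there.

Conflict found: Predict set conflict for F: { 'b' }
The grammar is NOT LL(1).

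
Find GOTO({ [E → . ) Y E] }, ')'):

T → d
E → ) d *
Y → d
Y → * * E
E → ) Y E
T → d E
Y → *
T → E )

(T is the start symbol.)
GOTO(I, ')') = CLOSURE({ [A → αX.β] : [A → α.Xβ] ∈ I, X = ')' })

Items with dot before ')', with the dot advanced:
  [E → . ) Y E] → [E → ) . Y E]
Closure of the advanced items:
  [E → ) . Y E] has the dot before Y: add [Y → . d], [Y → . * * E], [Y → . *]

GOTO = { [E → ) . Y E], [Y → . * * E], [Y → . *], [Y → . d] }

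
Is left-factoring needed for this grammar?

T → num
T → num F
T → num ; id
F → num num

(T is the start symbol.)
Yes, T has productions with common prefix 'num'

Left-factoring is needed when two productions for the same non-terminal
share a common prefix on the right-hand side.

Productions for T:
  T → num
  T → num F
  T → num ; id

Found common prefix 'num' in productions for T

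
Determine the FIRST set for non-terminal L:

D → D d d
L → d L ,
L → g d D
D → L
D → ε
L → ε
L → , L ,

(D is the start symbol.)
{ ',', 'd', 'g', ε }

To compute FIRST(L), examine every production with L on the left-hand side, reading each right-hand side left to right until a non-nullable symbol is reached.

From L → d L ,:
  - d is a terminal: add 'd' and stop
From L → g d D:
  - g is a terminal: add 'g' and stop
From L → ε:
  - ε-production, so ε ∈ FIRST(L)
From L → , L ,:
  - ',' is a terminal: add ',' and stop

Collecting: FIRST(L) = { ',', 'd', 'g', ε }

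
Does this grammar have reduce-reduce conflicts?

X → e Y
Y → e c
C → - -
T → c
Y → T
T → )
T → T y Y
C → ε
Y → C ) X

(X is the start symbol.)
Augment with X' → X and build the canonical LR(0) collection (I0 = CLOSURE({[X' → . X]}), then GOTO on every symbol after a dot until no new states appear). It has 16 states:
  I0: { [X → . e Y], [X' → . X] }  — shift
  I1: { [X' → X .] }  — accept
  I2: { [C → . - -], [C → .], [T → . )], [T → . T y Y], [T → . c], [X → e . Y], [Y → . C ) X], [Y → . T], [Y → . e c] }  — shift, reduce
  I3: { [T → ) .] }  — reduce
  I4: { [C → - . -] }  — shift
  I5: { [Y → C . ) X] }  — shift
  I6: { [T → T . y Y], [Y → T .] }  — shift, reduce
  I7: { [X → e Y .] }  — reduce
  I8: { [T → c .] }  — reduce
  I9: { [Y → e . c] }  — shift
  I10: { [Y → e c .] }  — reduce
  I11: { [C → . - -], [C → .], [T → . )], [T → . T y Y], [T → . c], [T → T y . Y], [Y → . C ) X], [Y → . T], [Y → . e c] }  — shift, reduce
  I12: { [T → T y Y .] }  — reduce
  I13: { [X → . e Y], [Y → C ) . X] }  — shift
  I14: { [Y → C ) X .] }  — reduce
  I15: { [C → - - .] }  — reduce

No state contains more than one complete item.

Answer: No reduce-reduce conflicts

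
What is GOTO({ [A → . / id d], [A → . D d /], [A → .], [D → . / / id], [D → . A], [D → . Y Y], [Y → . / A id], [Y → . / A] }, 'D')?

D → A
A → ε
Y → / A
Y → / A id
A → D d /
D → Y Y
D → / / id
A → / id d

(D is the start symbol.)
{ [A → D . d /] }

GOTO(I, 'D') = CLOSURE({ [A → αX.β] : [A → α.Xβ] ∈ I, X = 'D' })

Items with dot before 'D', with the dot advanced:
  [A → . D d /] → [A → D . d /]
Closure adds nothing (no advanced item has the dot before a non-terminal).

GOTO = { [A → D . d /] }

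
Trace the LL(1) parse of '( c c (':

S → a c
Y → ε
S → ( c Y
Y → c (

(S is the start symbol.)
LL(1) parsing maintains a stack (initially the start symbol over $) and the input. At each step: if the stack top is a terminal, match it against the current input token; if it is a non-terminal N, replace it with the RHS of M[N, lookahead] (the unique production whose predict set contains the lookahead).

Stack is shown with the top on the left.

Stack    Input      Action
--------------------------
S $      ( c c ( $  output S → ( c Y
( c Y $  ( c c ( $  match '('
c Y $    c c ( $    match 'c'
Y $      c ( $      output Y → c (
c ( $    c ( $      match 'c'
( $      ( $        match '('
$        $          accept

The string is accepted.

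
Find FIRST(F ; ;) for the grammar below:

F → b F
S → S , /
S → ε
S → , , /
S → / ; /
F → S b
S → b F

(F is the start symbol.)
{ ',', '/', 'b' }

FIRST sets of the non-terminals involved (from the grammar, by fixed-point iteration):
  FIRST(F) = { ',', '/', 'b' }

To compute FIRST(F ; ;), process the symbols left to right:
Symbol F is a non-terminal. Add FIRST(F) \ {ε} = { ',', '/', 'b' }
F is not nullable (ε ∉ FIRST(F)), so stop here.
FIRST(F ; ;) = { ',', '/', 'b' }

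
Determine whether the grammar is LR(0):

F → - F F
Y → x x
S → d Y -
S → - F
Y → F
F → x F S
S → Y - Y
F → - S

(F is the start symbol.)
No. Shift-reduce conflict between [Y → x x .] and [F → . - F F]

A grammar is LR(0) if no state in the canonical LR(0) collection has:
  - both a shift item (dot before a terminal) and a complete item (shift-reduce conflict), or
  - two or more complete items (reduce-reduce conflict; the accept item [F' → F .] counts as a complete item here).

Augment with F' → F and build the canonical LR(0) collection (I0 = CLOSURE({[F' → . F]}), then GOTO on every symbol after a dot until no new states appear). It has 20 states:
  I0: { [F → . - F F], [F → . - S], [F → . x F S], [F' → . F] }  — shift
  I1: { [F → - . F F], [F → - . S], [F → . - F F], [F → . - S], [F → . x F S], [S → . - F], [S → . Y - Y], [S → . d Y -], [Y → . F], [Y → . x x] }  — shift
  I2: { [F' → F .] }  — accept
  I3: { [F → . - F F], [F → . - S], [F → . x F S], [F → x . F S] }  — shift
  I4: { [F → . - F F], [F → . - S], [F → . x F S], [F → x F . S], [S → . - F], [S → . Y - Y], [S → . d Y -], [Y → . F], [Y → . x x] }  — shift
  I5: { [F → - . F F], [F → - . S], [F → . - F F], [F → . - S], [F → . x F S], [S → - . F], [S → . - F], [S → . Y - Y], [S → . d Y -], [Y → . F], [Y → . x x] }  — shift
  I6: { [Y → F .] }  — reduce
  I7: { [F → x F S .] }  — reduce
  I8: { [S → Y . - Y] }  — shift
  I9: { [F → . - F F], [F → . - S], [F → . x F S], [S → d . Y -], [Y → . F], [Y → . x x] }  — shift
  I10: { [F → . - F F], [F → . - S], [F → . x F S], [F → x . F S], [Y → x . x] }  — shift
  I11: { [F → . - F F], [F → . - S], [F → . x F S], [F → x . F S], [Y → x x .] }  — shift, reduce
  I12: { [S → d Y . -] }  — shift
  I13: { [S → d Y - .] }  — reduce
  I14: { [F → . - F F], [F → . - S], [F → . x F S], [S → Y - . Y], [Y → . F], [Y → . x x] }  — shift
  I15: { [S → Y - Y .] }  — reduce
  I16: { [F → - F . F], [F → . - F F], [F → . - S], [F → . x F S], [S → - F .], [Y → F .] }  — shift, 2 reduces
  I17: { [F → - S .] }  — reduce
  I18: { [F → - F F .] }  — reduce
  I19: { [F → - F . F], [F → . - F F], [F → . - S], [F → . x F S], [Y → F .] }  — shift, reduce

Conflict in state I11:
  Shift-reduce conflict between [Y → x x .] and [F → . - F F]
So the grammar is NOT LR(0).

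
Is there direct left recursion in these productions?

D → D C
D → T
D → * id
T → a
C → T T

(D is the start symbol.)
Yes, D is left-recursive

Direct left recursion occurs when N → N α for some non-terminal N (the right-hand side begins with the left-hand side itself).

D → D C: LEFT RECURSIVE (starts with D)
D → T: starts with T
D → * id: starts with '*'
T → a: starts with a
C → T T: starts with T

The grammar has direct left recursion on: D.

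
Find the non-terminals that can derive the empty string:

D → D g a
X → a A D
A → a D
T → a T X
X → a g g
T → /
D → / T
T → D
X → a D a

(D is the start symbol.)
None

There are no ε-productions, so no non-terminal can derive ε.
No non-terminals are nullable.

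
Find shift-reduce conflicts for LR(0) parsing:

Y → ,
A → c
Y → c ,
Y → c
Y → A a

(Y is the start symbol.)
Augment with Y' → Y and build the canonical LR(0) collection (I0 = CLOSURE({[Y' → . Y]}), then GOTO on every symbol after a dot until no new states appear). It has 7 states:
  I0: { [A → . c], [Y → . ,], [Y → . A a], [Y → . c ,], [Y → . c], [Y' → . Y] }  — shift
  I1: { [Y → , .] }  — reduce
  I2: { [Y → A . a] }  — shift
  I3: { [Y' → Y .] }  — accept
  I4: { [A → c .], [Y → c . ,], [Y → c .] }  — shift, 2 reduces
  I5: { [Y → c , .] }  — reduce
  I6: { [Y → A a .] }  — reduce

I4 contains reduce items [A → c .], [Y → c .] and shift item [Y → c . ,] — shift-reduce conflict.

Answer: Yes — I4: [A → c .] vs [Y → c . ,]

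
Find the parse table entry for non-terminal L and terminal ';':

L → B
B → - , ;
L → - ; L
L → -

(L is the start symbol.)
Empty (error entry)

To find M[L, ';'], we find productions for L where ';' is in the predict set (PREDICT(N → α) = (FIRST(α) \ {ε}) ∪ (FOLLOW(N) if α ⇒* ε)).

Relevant sets:
  FIRST(B) = { '-' }

L → B: PREDICT = { '-' }
L → - ; L: PREDICT = { '-' }
L → -: PREDICT = { '-' }

M[L, ';'] is empty (no production applies)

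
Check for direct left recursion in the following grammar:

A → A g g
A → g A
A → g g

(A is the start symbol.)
Yes, A is left-recursive

Direct left recursion occurs when N → N α for some non-terminal N (the right-hand side begins with the left-hand side itself).

A → A g g: LEFT RECURSIVE (starts with A)
A → g A: starts with g
A → g g: starts with g

The grammar has direct left recursion on: A.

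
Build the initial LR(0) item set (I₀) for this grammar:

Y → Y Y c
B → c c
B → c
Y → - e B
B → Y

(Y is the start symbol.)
First, augment the grammar with Y' → Y
I₀ = CLOSURE({ [Y' → . Y] }):
  [Y' → . Y] has the dot before Y: add [Y → . Y Y c], [Y → . - e B]
No further items can be added.

I₀ = { [Y → . - e B], [Y → . Y Y c], [Y' → . Y] }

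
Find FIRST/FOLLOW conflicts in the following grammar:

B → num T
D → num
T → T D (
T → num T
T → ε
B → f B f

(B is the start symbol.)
Yes. T → T D '(' with FOLLOW(T) on { 'num' }; T → num T with FOLLOW(T) on { 'num' }

Nullable non-terminals: T.
FIRST sets used below: FIRST(T) = { 'num', ε }, FIRST(D) = { 'num' }

T: nullable alternative(s) T → ε; FOLLOW(T) = { $, 'f', 'num' }
  T → T D (: FIRST \ {ε} = { 'num' } — overlaps FOLLOW(T) on { 'num' }: CONFLICT
  T → num T: FIRST \ {ε} = { 'num' } — overlaps FOLLOW(T) on { 'num' }: CONFLICT
  T → ε: FIRST \ {ε} = { } — this is the only nullable alternative, skip

B, D have no nullable alternative, so no FIRST/FOLLOW check is needed there.

So the grammar has 2 FIRST/FOLLOW conflicts (marked CONFLICT above).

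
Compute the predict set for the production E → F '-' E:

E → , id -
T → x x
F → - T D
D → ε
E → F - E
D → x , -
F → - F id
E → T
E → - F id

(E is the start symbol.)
PREDICT(E → F '-' E) = (FIRST(RHS) \ {ε}) ∪ (FOLLOW(E) if ε ∈ FIRST(RHS), i.e. RHS ⇒* ε)
FIRST(F) = { '-' }
FIRST(F '-' E) = { '-' }
ε ∉ FIRST(F '-' E), so FOLLOW(E) is not added.
PREDICT(E → F '-' E) = { '-' }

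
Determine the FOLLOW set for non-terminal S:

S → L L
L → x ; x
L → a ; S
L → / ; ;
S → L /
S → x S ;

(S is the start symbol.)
To compute FOLLOW(S), find every occurrence of S on a right-hand side N → α S β: add FIRST(β) \ {ε}, and if β is empty or nullable also add FOLLOW(N). Iterate to a fixed point.

S is the start symbol, so $ ∈ FOLLOW(S).
In L → a ; S: S is at the end, add FOLLOW(L)
In S → x S ;: S is followed by ';', add FIRST(';') \ {ε} = { ';' }

The FOLLOW sets referred to above (computed the same way, to a fixed point):
  FOLLOW(L) = { $, '/', ';', 'a', 'x' }

Taking the union: FOLLOW(S) = { $, '/', ';', 'a', 'x' }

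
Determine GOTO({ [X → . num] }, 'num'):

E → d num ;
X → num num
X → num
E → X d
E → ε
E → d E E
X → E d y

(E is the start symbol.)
{ [X → num .] }

GOTO(I, 'num') = CLOSURE({ [A → αX.β] : [A → α.Xβ] ∈ I, X = 'num' })

Items with dot before 'num', with the dot advanced:
  [X → . num] → [X → num .]
Closure adds nothing (no advanced item has the dot before a non-terminal).

GOTO = { [X → num .] }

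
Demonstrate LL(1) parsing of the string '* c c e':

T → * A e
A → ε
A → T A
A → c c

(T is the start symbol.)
LL(1) parsing maintains a stack (initially the start symbol over $) and the input. At each step: if the stack top is a terminal, match it against the current input token; if it is a non-terminal N, replace it with the RHS of M[N, lookahead] (the unique production whose predict set contains the lookahead).

Stack is shown with the top on the left.

Stack    Input      Action
--------------------------
T $      * c c e $  output T → * A e
* A e $  * c c e $  match '*'
A e $    c c e $    output A → c c
c c e $  c c e $    match 'c'
c e $    c e $      match 'c'
e $      e $        match 'e'
$        $          accept

The string is accepted.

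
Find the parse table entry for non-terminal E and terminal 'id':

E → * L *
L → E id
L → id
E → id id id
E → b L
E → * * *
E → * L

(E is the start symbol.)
E → id id id

To find M[E, 'id'], we find productions for E where 'id' is in the predict set (PREDICT(N → α) = (FIRST(α) \ {ε}) ∪ (FOLLOW(N) if α ⇒* ε)).

E → * L *: PREDICT = { '*' }
E → id id id: PREDICT = { 'id' }
  'id' is in predict set, so this production goes in M[E, 'id']
E → b L: PREDICT = { 'b' }
E → * * *: PREDICT = { '*' }
E → * L: PREDICT = { '*' }

M[E, 'id'] = E → id id id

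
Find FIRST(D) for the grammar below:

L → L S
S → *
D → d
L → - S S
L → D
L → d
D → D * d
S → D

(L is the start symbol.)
{ 'd' }

From D → d:
  - d is a terminal: add 'd' and stop
From D → D * d:
  - D is the symbol being defined: contributes nothing new
    D is not nullable, so stop

Collecting: FIRST(D) = { 'd' }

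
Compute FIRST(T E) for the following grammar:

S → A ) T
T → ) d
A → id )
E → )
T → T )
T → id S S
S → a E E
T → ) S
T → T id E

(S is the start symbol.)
{ ')', 'id' }

FIRST sets of the non-terminals involved (from the grammar, by fixed-point iteration):
  FIRST(T) = { ')', 'id' }

To compute FIRST(T E), process the symbols left to right:
Symbol T is a non-terminal. Add FIRST(T) \ {ε} = { ')', 'id' }
T is not nullable (ε ∉ FIRST(T)), so stop here.
FIRST(T E) = { ')', 'id' }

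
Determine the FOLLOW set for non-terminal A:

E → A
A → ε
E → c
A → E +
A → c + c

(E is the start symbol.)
In E → A: A is at the end, add FOLLOW(E)

The FOLLOW sets referred to above (computed the same way, to a fixed point):
  FOLLOW(E) = { $, '+' }

Taking the union: FOLLOW(A) = { $, '+' }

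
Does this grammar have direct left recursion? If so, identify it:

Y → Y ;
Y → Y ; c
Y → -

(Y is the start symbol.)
Direct left recursion occurs when N → N α for some non-terminal N (the right-hand side begins with the left-hand side itself).

Y → Y ;: LEFT RECURSIVE (starts with Y)
Y → Y ; c: LEFT RECURSIVE (starts with Y)
Y → -: starts with '-'

The grammar has direct left recursion on: Y.

Answer: Yes, Y is left-recursive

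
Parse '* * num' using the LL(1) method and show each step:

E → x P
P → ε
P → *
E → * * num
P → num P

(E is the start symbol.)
Stack is shown with the top on the left.

Stack      Input      Action
----------------------------
E $        * * num $  output E → * * num
* * num $  * * num $  match '*'
* num $    * num $    match '*'
num $      num $      match 'num'
$          $          accept

The string is accepted.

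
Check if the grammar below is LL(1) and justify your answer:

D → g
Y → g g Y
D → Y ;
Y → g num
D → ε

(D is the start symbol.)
A grammar is LL(1) if for each non-terminal N with multiple productions, the predict sets of those productions are pairwise disjoint, where PREDICT(N → α) = (FIRST(α) \ {ε}) ∪ (FOLLOW(N) if α ⇒* ε).

Relevant sets:
  FIRST(Y) = { 'g' }
  FOLLOW(D) = { $ }

For D:
  PREDICT(D → g) = { 'g' }
  PREDICT(D → Y ';') = { 'g' }
  PREDICT(D → ε) = { $ }
For Y:
  PREDICT(Y → g g Y) = { 'g' }
  PREDICT(Y → g num) = { 'g' }

Conflict found: Predict set conflict for D: { 'g' }
The grammar is NOT LL(1).

Answer: No. Predict set conflict for D: { 'g' }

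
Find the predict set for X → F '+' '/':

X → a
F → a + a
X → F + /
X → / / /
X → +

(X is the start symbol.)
{ 'a' }

PREDICT(X → F '+' '/') = (FIRST(RHS) \ {ε}) ∪ (FOLLOW(X) if ε ∈ FIRST(RHS), i.e. RHS ⇒* ε)
FIRST(F) = { 'a' }
FIRST(F '+' '/') = { 'a' }
ε ∉ FIRST(F '+' '/'), so FOLLOW(X) is not added.
PREDICT(X → F '+' '/') = { 'a' }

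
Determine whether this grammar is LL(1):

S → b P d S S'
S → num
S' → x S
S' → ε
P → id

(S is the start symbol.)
No. Predict set conflict for S': { 'x' }

Relevant sets:
  FOLLOW(S') = { $, 'x' }

For S:
  PREDICT(S → b P d S S') = { 'b' }
  PREDICT(S → num) = { 'num' }
For S':
  PREDICT(S' → x S) = { 'x' }
  PREDICT(S' → ε) = { $, 'x' }
P has a single production, so nothing to check there.

Conflict found: Predict set conflict for S': { 'x' }
The grammar is NOT LL(1).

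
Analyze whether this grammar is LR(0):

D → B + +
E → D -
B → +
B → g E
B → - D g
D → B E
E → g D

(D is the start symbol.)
A grammar is LR(0) if no state in the canonical LR(0) collection has:
  - both a shift item (dot before a terminal) and a complete item (shift-reduce conflict), or
  - two or more complete items (reduce-reduce conflict; the accept item [D' → D .] counts as a complete item here).

Augment with D' → D and build the canonical LR(0) collection (I0 = CLOSURE({[D' → . D]}), then GOTO on every symbol after a dot until no new states appear). It has 16 states:
  I0: { [B → . +], [B → . - D g], [B → . g E], [D → . B + +], [D → . B E], [D' → . D] }  — shift
  I1: { [B → + .] }  — reduce
  I2: { [B → - . D g], [B → . +], [B → . - D g], [B → . g E], [D → . B + +], [D → . B E] }  — shift
  I3: { [B → . +], [B → . - D g], [B → . g E], [D → . B + +], [D → . B E], [D → B . + +], [D → B . E], [E → . D -], [E → . g D] }  — shift
  I4: { [D' → D .] }  — accept
  I5: { [B → . +], [B → . - D g], [B → . g E], [B → g . E], [D → . B + +], [D → . B E], [E → . D -], [E → . g D] }  — shift
  I6: { [E → D . -] }  — shift
  I7: { [B → g E .] }  — reduce
  I8: { [B → . +], [B → . - D g], [B → . g E], [B → g . E], [D → . B + +], [D → . B E], [E → . D -], [E → . g D], [E → g . D] }  — shift
  I9: { [E → D . -], [E → g D .] }  — shift, reduce
  I10: { [E → D - .] }  — reduce
  I11: { [B → + .], [D → B + . +] }  — shift, reduce
  I12: { [D → B E .] }  — reduce
  I13: { [D → B + + .] }  — reduce
  I14: { [B → - D . g] }  — shift
  I15: { [B → - D g .] }  — reduce

Conflict in state I9:
  Shift-reduce conflict between [E → g D .] and [E → D . -]
So the grammar is NOT LR(0).

Answer: No. Shift-reduce conflict between [E → g D .] and [E → D . -]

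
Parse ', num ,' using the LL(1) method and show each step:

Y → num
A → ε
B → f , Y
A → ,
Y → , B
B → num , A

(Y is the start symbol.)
LL(1) parsing maintains a stack (initially the start symbol over $) and the input. At each step: if the stack top is a terminal, match it against the current input token; if it is a non-terminal N, replace it with the RHS of M[N, lookahead] (the unique production whose predict set contains the lookahead).

Stack is shown with the top on the left.

Stack      Input      Action
----------------------------
Y $        , num , $  output Y → , B
, B $      , num , $  match ','
B $        num , $    output B → num , A
num , A $  num , $    match 'num'
, A $      , $        match ','
A $        $          output A → ε
$          $          accept

The string is accepted.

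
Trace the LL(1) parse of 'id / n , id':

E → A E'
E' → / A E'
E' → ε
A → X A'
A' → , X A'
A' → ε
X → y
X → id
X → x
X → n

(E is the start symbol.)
LL(1) parsing maintains a stack (initially the start symbol over $) and the input. At each step: if the stack top is a terminal, match it against the current input token; if it is a non-terminal N, replace it with the RHS of M[N, lookahead] (the unique production whose predict set contains the lookahead).

Stack is shown with the top on the left.

Stack        Input          Action
----------------------------------
E $          id / n , id $  output E → A E'
A E' $       id / n , id $  output A → X A'
X A' E' $    id / n , id $  output X → id
id A' E' $   id / n , id $  match 'id'
A' E' $      / n , id $     output A' → ε
E' $         / n , id $     output E' → / A E'
/ A E' $     / n , id $     match '/'
A E' $       n , id $       output A → X A'
X A' E' $    n , id $       output X → n
n A' E' $    n , id $       match 'n'
A' E' $      , id $         output A' → , X A'
, X A' E' $  , id $         match ','
X A' E' $    id $           output X → id
id A' E' $   id $           match 'id'
A' E' $      $              output A' → ε
E' $         $              output E' → ε
$            $              accept

The string is accepted.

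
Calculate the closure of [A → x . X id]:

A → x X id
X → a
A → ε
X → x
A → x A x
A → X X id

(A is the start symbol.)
{ [A → x . X id], [X → . a], [X → . x] }

To compute CLOSURE, for each item [A → α.Bβ] where B is a non-terminal, add [B → .γ] for all productions B → γ; repeat for the newly added items until nothing changes.

Start with: [A → x . X id]
  [A → x . X id] has the dot before X: add [X → . a], [X → . x]
No further items can be added.

CLOSURE = { [A → x . X id], [X → . a], [X → . x] }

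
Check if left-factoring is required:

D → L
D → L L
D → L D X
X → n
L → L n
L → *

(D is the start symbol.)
Yes, D has productions with common prefix 'L'

Left-factoring is needed when two productions for the same non-terminal
share a common prefix on the right-hand side.

Productions for D:
  D → L
  D → L L
  D → L D X
Productions for L:
  L → L n
  L → *

Found common prefix 'L' in productions for D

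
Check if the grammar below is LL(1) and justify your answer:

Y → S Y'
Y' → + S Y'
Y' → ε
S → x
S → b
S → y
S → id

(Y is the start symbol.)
A grammar is LL(1) if for each non-terminal N with multiple productions, the predict sets of those productions are pairwise disjoint, where PREDICT(N → α) = (FIRST(α) \ {ε}) ∪ (FOLLOW(N) if α ⇒* ε).

Relevant sets:
  FOLLOW(Y') = { $ }

For Y':
  PREDICT(Y' → '+' S Y') = { '+' }
  PREDICT(Y' → ε) = { $ }
For S:
  PREDICT(S → x) = { 'x' }
  PREDICT(S → b) = { 'b' }
  PREDICT(S → y) = { 'y' }
  PREDICT(S → id) = { 'id' }
Y has a single production, so nothing to check there.

All predict sets are disjoint. The grammar IS LL(1).

Answer: Yes, the grammar is LL(1).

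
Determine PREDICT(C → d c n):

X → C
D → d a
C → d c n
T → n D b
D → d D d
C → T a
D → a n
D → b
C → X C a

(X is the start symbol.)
PREDICT(C → d c n) = (FIRST(RHS) \ {ε}) ∪ (FOLLOW(C) if ε ∈ FIRST(RHS), i.e. RHS ⇒* ε)
FIRST(d c n) = { 'd' }
ε ∉ FIRST(d c n), so FOLLOW(C) is not added.
PREDICT(C → d c n) = { 'd' }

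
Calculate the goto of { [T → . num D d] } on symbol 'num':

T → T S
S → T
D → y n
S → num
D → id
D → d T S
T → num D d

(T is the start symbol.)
GOTO(I, 'num') = CLOSURE({ [A → αX.β] : [A → α.Xβ] ∈ I, X = 'num' })

Items with dot before 'num', with the dot advanced:
  [T → . num D d] → [T → num . D d]
Closure of the advanced items:
  [T → num . D d] has the dot before D: add [D → . y n], [D → . id], [D → . d T S]

GOTO = { [D → . d T S], [D → . id], [D → . y n], [T → num . D d] }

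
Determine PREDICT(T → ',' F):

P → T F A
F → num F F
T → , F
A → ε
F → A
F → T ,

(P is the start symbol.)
{ ',' }

PREDICT(T → ',' F) = (FIRST(RHS) \ {ε}) ∪ (FOLLOW(T) if ε ∈ FIRST(RHS), i.e. RHS ⇒* ε)
FIRST(',' F) = { ',' }
ε ∉ FIRST(',' F), so FOLLOW(T) is not added.
PREDICT(T → ',' F) = { ',' }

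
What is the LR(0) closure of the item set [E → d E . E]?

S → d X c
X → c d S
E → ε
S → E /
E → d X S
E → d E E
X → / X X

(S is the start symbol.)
{ [E → . d E E], [E → . d X S], [E → .], [E → d E . E] }

Start with: [E → d E . E]
  [E → d E . E] has the dot before E: add [E → .], [E → . d X S], [E → . d E E]
No further items can be added.

CLOSURE = { [E → . d E E], [E → . d X S], [E → .], [E → d E . E] }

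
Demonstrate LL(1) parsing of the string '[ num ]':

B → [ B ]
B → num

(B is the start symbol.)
Stack is shown with the top on the left.

Stack    Input      Action
--------------------------
B $      [ num ] $  output B → [ B ]
[ B ] $  [ num ] $  match '['
B ] $    num ] $    output B → num
num ] $  num ] $    match 'num'
] $      ] $        match ']'
$        $          accept

The string is accepted.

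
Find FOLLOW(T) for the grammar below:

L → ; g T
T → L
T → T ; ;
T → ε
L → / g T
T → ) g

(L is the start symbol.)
To compute FOLLOW(T), find every occurrence of T on a right-hand side N → α T β: add FIRST(β) \ {ε}, and if β is empty or nullable also add FOLLOW(N). Iterate to a fixed point.

In L → ; g T: T is at the end, add FOLLOW(L)
In T → T ; ;: T is followed by ';' ';', add FIRST(';' ';') \ {ε} = { ';' }
In L → / g T: T is at the end, add FOLLOW(L)

The FOLLOW sets referred to above (computed the same way, to a fixed point):
  FOLLOW(L) = { $, ';' }

Taking the union: FOLLOW(T) = { $, ';' }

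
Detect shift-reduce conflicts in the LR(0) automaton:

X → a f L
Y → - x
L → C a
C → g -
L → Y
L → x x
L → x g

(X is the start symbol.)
A shift-reduce conflict occurs when an LR(0) state has both:
  - a complete (reduce) item [A → α .] (dot at the end), and
  - a shift item [B → β . c γ] (dot before a terminal).

Augment with X' → X and build the canonical LR(0) collection (I0 = CLOSURE({[X' → . X]}), then GOTO on every symbol after a dot until no new states appear). It has 15 states:
  I0: { [X → . a f L], [X' → . X] }  — shift
  I1: { [X' → X .] }  — accept
  I2: { [X → a . f L] }  — shift
  I3: { [C → . g -], [L → . C a], [L → . Y], [L → . x g], [L → . x x], [X → a f . L], [Y → . - x] }  — shift
  I4: { [Y → - . x] }  — shift
  I5: { [L → C . a] }  — shift
  I6: { [X → a f L .] }  — reduce
  I7: { [L → Y .] }  — reduce
  I8: { [C → g . -] }  — shift
  I9: { [L → x . g], [L → x . x] }  — shift
  I10: { [L → x g .] }  — reduce
  I11: { [L → x x .] }  — reduce
  I12: { [C → g - .] }  — reduce
  I13: { [L → C a .] }  — reduce
  I14: { [Y → - x .] }  — reduce

No state contains both a complete item and a shift item.

Answer: No shift-reduce conflicts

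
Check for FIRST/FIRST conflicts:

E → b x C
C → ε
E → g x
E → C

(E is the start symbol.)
FIRST sets of the non-terminals at (or reachable through a nullable prefix from) the front of some alternative:
  FIRST(C) = { ε }

Productions for E:
  E → b x C: FIRST = { 'b' }
  E → g x: FIRST = { 'g' }
  E → C: FIRST = { ε }
C has only one production, so no FIRST/FIRST conflict is possible there.

All alternatives of each non-terminal have pairwise disjoint FIRST sets.

Answer: No FIRST/FIRST conflicts.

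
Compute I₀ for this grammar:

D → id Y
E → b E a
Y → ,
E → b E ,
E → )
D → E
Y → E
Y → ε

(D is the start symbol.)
First, augment the grammar with D' → D
I₀ = CLOSURE({ [D' → . D] }):
  [D' → . D] has the dot before D: add [D → . id Y], [D → . E]
  [D → . E] has the dot before E: add [E → . b E a], [E → . b E ,], [E → . )]
No further items can be added.

I₀ = { [D → . E], [D → . id Y], [D' → . D], [E → . )], [E → . b E ,], [E → . b E a] }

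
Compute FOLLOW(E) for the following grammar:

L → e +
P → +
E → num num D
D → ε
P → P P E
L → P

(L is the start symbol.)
To compute FOLLOW(E), find every occurrence of E on a right-hand side N → α E β: add FIRST(β) \ {ε}, and if β is empty or nullable also add FOLLOW(N). Iterate to a fixed point.

In P → P P E: E is at the end, add FOLLOW(P)

The FOLLOW sets referred to above (computed the same way, to a fixed point):
  FOLLOW(P) = { $, '+', 'num' }

Taking the union: FOLLOW(E) = { $, '+', 'num' }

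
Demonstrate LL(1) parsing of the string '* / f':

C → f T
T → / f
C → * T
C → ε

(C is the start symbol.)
LL(1) parsing maintains a stack (initially the start symbol over $) and the input. At each step: if the stack top is a terminal, match it against the current input token; if it is a non-terminal N, replace it with the RHS of M[N, lookahead] (the unique production whose predict set contains the lookahead).

Stack is shown with the top on the left.

Stack  Input    Action
----------------------
C $    * / f $  output C → * T
* T $  * / f $  match '*'
T $    / f $    output T → / f
/ f $  / f $    match '/'
f $    f $      match 'f'
$      $        accept

The string is accepted.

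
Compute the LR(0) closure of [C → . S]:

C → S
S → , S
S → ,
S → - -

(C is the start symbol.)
To compute CLOSURE, for each item [A → α.Bβ] where B is a non-terminal, add [B → .γ] for all productions B → γ; repeat for the newly added items until nothing changes.

Start with: [C → . S]
  [C → . S] has the dot before S: add [S → . , S], [S → . ,], [S → . - -]
No further items can be added.

CLOSURE = { [C → . S], [S → . , S], [S → . ,], [S → . - -] }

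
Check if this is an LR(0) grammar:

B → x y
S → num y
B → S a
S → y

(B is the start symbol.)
Yes, the grammar is LR(0)

Augment with B' → B and build the canonical LR(0) collection (I0 = CLOSURE({[B' → . B]}), then GOTO on every symbol after a dot until no new states appear). It has 9 states:
  I0: { [B → . S a], [B → . x y], [B' → . B], [S → . num y], [S → . y] }  — shift
  I1: { [B' → B .] }  — accept
  I2: { [B → S . a] }  — shift
  I3: { [S → num . y] }  — shift
  I4: { [B → x . y] }  — shift
  I5: { [S → y .] }  — reduce
  I6: { [B → x y .] }  — reduce
  I7: { [S → num y .] }  — reduce
  I8: { [B → S a .] }  — reduce

Every state is either a pure shift/goto state or contains exactly one complete item and nothing to shift — no conflicts. The grammar is LR(0).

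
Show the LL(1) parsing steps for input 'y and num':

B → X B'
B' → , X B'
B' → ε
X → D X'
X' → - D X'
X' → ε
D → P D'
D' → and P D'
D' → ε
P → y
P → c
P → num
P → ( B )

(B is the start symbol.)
Stack is shown with the top on the left.

Stack             Input        Action
-------------------------------------
B $               y and num $  output B → X B'
X B' $            y and num $  output X → D X'
D X' B' $         y and num $  output D → P D'
P D' X' B' $      y and num $  output P → y
y D' X' B' $      y and num $  match 'y'
D' X' B' $        and num $    output D' → and P D'
and P D' X' B' $  and num $    match 'and'
P D' X' B' $      num $        output P → num
num D' X' B' $    num $        match 'num'
D' X' B' $        $            output D' → ε
X' B' $           $            output X' → ε
B' $              $            output B' → ε
$                 $            accept

The string is accepted.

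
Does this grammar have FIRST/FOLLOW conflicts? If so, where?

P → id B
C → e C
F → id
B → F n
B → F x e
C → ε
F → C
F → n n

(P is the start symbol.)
Yes. F → n n with FOLLOW(F) on { 'n' }

A FIRST/FOLLOW conflict occurs when a non-terminal N has a nullable alternative N → β (β ⇒* ε) and another alternative N → α with FIRST(α) ∩ FOLLOW(N) ≠ ∅: on such a lookahead the parser cannot decide between expanding α and letting N vanish via β.

Nullable non-terminals: C, F.
FIRST sets used below: FIRST(C) = { 'e', ε }

C: nullable alternative(s) C → ε; FOLLOW(C) = { 'n', 'x' }
  C → e C: FIRST \ {ε} = { 'e' } — disjoint from FOLLOW(C)
  C → ε: FIRST \ {ε} = { } — this is the only nullable alternative, skip

F: nullable alternative(s) F → C; FOLLOW(F) = { 'n', 'x' }
  F → id: FIRST \ {ε} = { 'id' } — disjoint from FOLLOW(F)
  F → C: FIRST \ {ε} = { 'e' } — this is the only nullable alternative, skip
  F → n n: FIRST \ {ε} = { 'n' } — overlaps FOLLOW(F) on { 'n' }: CONFLICT

B, P have no nullable alternative, so no FIRST/FOLLOW check is needed there.

So the grammar has 1 FIRST/FOLLOW conflict (marked CONFLICT above).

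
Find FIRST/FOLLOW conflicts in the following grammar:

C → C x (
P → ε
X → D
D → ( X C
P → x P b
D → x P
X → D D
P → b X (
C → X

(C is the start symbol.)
Nullable non-terminals: P.

P: nullable alternative(s) P → ε; FOLLOW(P) = { $, '(', 'b', 'x' }
  P → ε: FIRST \ {ε} = { } — this is the only nullable alternative, skip
  P → x P b: FIRST \ {ε} = { 'x' } — overlaps FOLLOW(P) on { 'x' }: CONFLICT
  P → b X (: FIRST \ {ε} = { 'b' } — overlaps FOLLOW(P) on { 'b' }: CONFLICT

C, D, X have no nullable alternative, so no FIRST/FOLLOW check is needed there.

So the grammar has 2 FIRST/FOLLOW conflicts (marked CONFLICT above).

Answer: Yes. P → x P b with FOLLOW(P) on { 'x' }; P → b X '(' with FOLLOW(P) on { 'b' }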